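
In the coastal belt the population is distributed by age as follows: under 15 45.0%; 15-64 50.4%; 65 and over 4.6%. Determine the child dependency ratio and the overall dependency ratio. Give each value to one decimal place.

Youth dependency ratio = 45.0 / 50.4 × 100 = 89.3
Total dependency ratio = (45.0 + 4.6) / 50.4 × 100 = 49.6 / 50.4 × 100 = 98.4

Youth dependency ratio: 89.3
Total dependency ratio: 98.4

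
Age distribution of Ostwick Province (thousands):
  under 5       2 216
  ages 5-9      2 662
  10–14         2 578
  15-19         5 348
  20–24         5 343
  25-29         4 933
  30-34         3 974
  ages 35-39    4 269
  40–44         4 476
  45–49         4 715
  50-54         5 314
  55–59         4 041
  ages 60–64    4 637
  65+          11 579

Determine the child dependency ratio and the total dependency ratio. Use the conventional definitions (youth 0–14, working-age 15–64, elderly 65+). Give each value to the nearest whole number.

0–14: 2 216 + 2 662 + 2 578 = 7 456
15–64: 5 348 + 5 343 + 4 933 + 3 974 + 4 269 + 4 476 + 4 715 + 5 314 + 4 041 + 4 637 = 47 050
65+: 11 579
Youth dependency ratio = 7 456 / 47 050 × 100 = 16
Total dependency ratio = (7 456 + 11 579) / 47 050 × 100 = 19 035 / 47 050 × 100 = 40

Youth dependency ratio: 16
Total dependency ratio: 40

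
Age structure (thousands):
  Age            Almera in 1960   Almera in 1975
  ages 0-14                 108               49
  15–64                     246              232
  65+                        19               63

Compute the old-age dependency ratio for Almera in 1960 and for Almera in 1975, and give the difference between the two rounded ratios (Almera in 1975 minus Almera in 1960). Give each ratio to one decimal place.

Almera in 1960: 19 / 246 × 100 = 7.7
Almera in 1975: 63 / 232 × 100 = 27.2

Almera in 1960: 7.7
Almera in 1975: 27.2
Difference: +19.5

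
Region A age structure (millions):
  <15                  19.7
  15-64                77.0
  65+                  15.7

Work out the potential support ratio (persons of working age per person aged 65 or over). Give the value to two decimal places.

Potential support ratio = 77.0 / 15.7 = 4.90

Potential support ratio: 4.90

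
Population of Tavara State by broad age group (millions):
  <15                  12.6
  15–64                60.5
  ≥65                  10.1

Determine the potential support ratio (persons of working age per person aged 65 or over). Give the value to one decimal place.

Potential support ratio: 6.0

Potential support ratio = 60.5 / 10.1 = 6.0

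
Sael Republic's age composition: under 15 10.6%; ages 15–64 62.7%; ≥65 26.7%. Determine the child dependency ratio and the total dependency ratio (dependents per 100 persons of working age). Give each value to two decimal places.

Youth dependency ratio: 16.91
Total dependency ratio: 59.49

Youth dependency ratio = 10.6 / 62.7 × 100 = 16.91
Total dependency ratio = (10.6 + 26.7) / 62.7 × 100 = 37.3 / 62.7 × 100 = 59.49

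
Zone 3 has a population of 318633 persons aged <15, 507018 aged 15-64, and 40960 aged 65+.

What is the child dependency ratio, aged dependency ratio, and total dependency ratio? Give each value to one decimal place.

Youth dependency ratio = 318633 / 507018 × 100 = 62.8
Old-age dependency ratio = 40960 / 507018 × 100 = 8.1
Total dependency ratio = (318633 + 40960) / 507018 × 100 = 359593 / 507018 × 100 = 70.9

Youth dependency ratio: 62.8
Old-age dependency ratio: 8.1
Total dependency ratio: 70.9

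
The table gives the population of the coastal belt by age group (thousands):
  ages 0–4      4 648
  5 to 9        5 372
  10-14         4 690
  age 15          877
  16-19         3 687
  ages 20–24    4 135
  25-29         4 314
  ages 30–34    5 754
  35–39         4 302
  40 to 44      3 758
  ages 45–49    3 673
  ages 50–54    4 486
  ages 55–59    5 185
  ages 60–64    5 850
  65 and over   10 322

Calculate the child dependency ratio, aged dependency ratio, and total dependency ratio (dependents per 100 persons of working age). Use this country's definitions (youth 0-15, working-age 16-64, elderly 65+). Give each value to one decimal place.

Youth dependency ratio: 34.5
Old-age dependency ratio: 22.9
Total dependency ratio: 57.4

0–15: 4 648 + 5 372 + 4 690 + 877 = 15 587
16–64: 3 687 + 4 135 + 4 314 + 5 754 + 4 302 + 3 758 + 3 673 + 4 486 + 5 185 + 5 850 = 45 144
65+: 10 322
Youth dependency ratio = 15 587 / 45 144 × 100 = 34.5
Old-age dependency ratio = 10 322 / 45 144 × 100 = 22.9
Total dependency ratio = (15 587 + 10 322) / 45 144 × 100 = 25 909 / 45 144 × 100 = 57.4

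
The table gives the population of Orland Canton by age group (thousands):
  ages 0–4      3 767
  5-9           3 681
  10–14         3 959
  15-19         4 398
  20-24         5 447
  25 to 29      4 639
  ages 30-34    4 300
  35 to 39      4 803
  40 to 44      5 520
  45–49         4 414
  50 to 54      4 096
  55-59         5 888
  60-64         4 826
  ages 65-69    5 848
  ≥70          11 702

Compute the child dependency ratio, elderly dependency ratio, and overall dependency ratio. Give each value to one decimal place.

0–14: 3 767 + 3 681 + 3 959 = 11 407
15–64: 4 398 + 5 447 + 4 639 + 4 300 + 4 803 + 5 520 + 4 414 + 4 096 + 5 888 + 4 826 = 48 331
65+: 5 848 + 11 702 = 17 550
Youth dependency ratio = 11 407 / 48 331 × 100 = 23.6
Old-age dependency ratio = 17 550 / 48 331 × 100 = 36.3
Total dependency ratio = (11 407 + 17 550) / 48 331 × 100 = 28 957 / 48 331 × 100 = 59.9

Youth dependency ratio: 23.6
Old-age dependency ratio: 36.3
Total dependency ratio: 59.9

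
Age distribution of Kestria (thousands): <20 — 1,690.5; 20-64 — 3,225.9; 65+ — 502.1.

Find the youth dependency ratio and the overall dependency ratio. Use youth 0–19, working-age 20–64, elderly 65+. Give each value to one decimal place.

Youth dependency ratio: 52.4
Total dependency ratio: 68.0

Youth dependency ratio = 1,690.5 / 3,225.9 × 100 = 52.4
Total dependency ratio = (1,690.5 + 502.1) / 3,225.9 × 100 = 2,192.6 / 3,225.9 × 100 = 68.0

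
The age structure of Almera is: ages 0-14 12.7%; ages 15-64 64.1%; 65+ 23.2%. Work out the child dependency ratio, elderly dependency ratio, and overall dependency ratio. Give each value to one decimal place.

Youth dependency ratio: 19.8
Old-age dependency ratio: 36.2
Total dependency ratio: 56.0

Youth dependency ratio = 12.7 / 64.1 × 100 = 19.8
Old-age dependency ratio = 23.2 / 64.1 × 100 = 36.2
Total dependency ratio = (12.7 + 23.2) / 64.1 × 100 = 35.9 / 64.1 × 100 = 56.0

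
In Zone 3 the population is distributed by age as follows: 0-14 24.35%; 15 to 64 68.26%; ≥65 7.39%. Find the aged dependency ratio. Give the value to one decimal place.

Old-age dependency ratio: 10.8

Old-age dependency ratio = 7.39 / 68.26 × 100 = 10.8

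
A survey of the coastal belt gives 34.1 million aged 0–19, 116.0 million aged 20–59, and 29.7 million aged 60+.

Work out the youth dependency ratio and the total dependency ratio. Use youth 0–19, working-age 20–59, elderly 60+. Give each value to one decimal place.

Youth dependency ratio = 34.1 / 116.0 × 100 = 29.4
Total dependency ratio = (34.1 + 29.7) / 116.0 × 100 = 63.8 / 116.0 × 100 = 55.0

Youth dependency ratio: 29.4
Total dependency ratio: 55.0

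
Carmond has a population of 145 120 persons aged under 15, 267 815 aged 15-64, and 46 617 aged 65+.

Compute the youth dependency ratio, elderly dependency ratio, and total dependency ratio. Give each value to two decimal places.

Youth dependency ratio = 145 120 / 267 815 × 100 = 54.19
Old-age dependency ratio = 46 617 / 267 815 × 100 = 17.41
Total dependency ratio = (145 120 + 46 617) / 267 815 × 100 = 191 737 / 267 815 × 100 = 71.59

Youth dependency ratio: 54.19
Old-age dependency ratio: 17.41
Total dependency ratio: 71.59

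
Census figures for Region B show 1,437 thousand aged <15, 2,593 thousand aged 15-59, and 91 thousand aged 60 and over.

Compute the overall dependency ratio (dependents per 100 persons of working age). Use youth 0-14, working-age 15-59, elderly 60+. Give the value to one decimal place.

Total dependency ratio: 58.9

Total dependency ratio = (1,437 + 91) / 2,593 × 100 = 1,528 / 2,593 × 100 = 58.9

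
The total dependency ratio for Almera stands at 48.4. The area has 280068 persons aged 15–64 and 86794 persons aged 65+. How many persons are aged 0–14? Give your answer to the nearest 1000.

Total dependency ratio = (youth + elderly) / working-age × 100
48.4 = (Y + 86794) / 280068 × 100
⇒ 49000

Aged 0–14: 49000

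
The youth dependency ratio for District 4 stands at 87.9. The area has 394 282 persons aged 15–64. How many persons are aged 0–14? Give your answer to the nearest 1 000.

Aged 0–14: 347 000

Youth dependency ratio = youth / working-age × 100
87.9 = Y / 394 282 × 100
⇒ 347 000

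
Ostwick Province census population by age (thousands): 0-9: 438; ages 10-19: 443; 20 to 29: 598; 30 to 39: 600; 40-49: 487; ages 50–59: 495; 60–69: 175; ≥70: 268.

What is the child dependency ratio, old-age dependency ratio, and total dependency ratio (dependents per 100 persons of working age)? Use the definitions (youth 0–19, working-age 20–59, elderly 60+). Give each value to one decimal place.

Youth dependency ratio: 40.4
Old-age dependency ratio: 20.3
Total dependency ratio: 60.7

0–19: 438 + 443 = 881
20–59: 598 + 600 + 487 + 495 = 2180
60+: 175 + 268 = 443
Youth dependency ratio = 881 / 2180 × 100 = 40.4
Old-age dependency ratio = 443 / 2180 × 100 = 20.3
Total dependency ratio = (881 + 443) / 2180 × 100 = 1324 / 2180 × 100 = 60.7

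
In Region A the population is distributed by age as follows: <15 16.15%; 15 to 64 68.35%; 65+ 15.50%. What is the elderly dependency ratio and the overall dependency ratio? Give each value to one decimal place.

Old-age dependency ratio: 22.7
Total dependency ratio: 46.3

Old-age dependency ratio = 15.50 / 68.35 × 100 = 22.7
Total dependency ratio = (16.15 + 15.50) / 68.35 × 100 = 31.65 / 68.35 × 100 = 46.3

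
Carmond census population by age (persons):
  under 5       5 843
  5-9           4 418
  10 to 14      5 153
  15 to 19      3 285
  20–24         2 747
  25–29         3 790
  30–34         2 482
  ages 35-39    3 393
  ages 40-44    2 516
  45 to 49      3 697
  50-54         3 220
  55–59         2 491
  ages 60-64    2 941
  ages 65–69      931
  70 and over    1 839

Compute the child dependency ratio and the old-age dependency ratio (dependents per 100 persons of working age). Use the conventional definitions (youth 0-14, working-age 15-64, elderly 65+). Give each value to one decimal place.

0–14: 5 843 + 4 418 + 5 153 = 15 414
15–64: 3 285 + 2 747 + 3 790 + 2 482 + 3 393 + 2 516 + 3 697 + 3 220 + 2 491 + 2 941 = 30 562
65+: 931 + 1 839 = 2 770
Youth dependency ratio = 15 414 / 30 562 × 100 = 50.4
Old-age dependency ratio = 2 770 / 30 562 × 100 = 9.1

Youth dependency ratio: 50.4
Old-age dependency ratio: 9.1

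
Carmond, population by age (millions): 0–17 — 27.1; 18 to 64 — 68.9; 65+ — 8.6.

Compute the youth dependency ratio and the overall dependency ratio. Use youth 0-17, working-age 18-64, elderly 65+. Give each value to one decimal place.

Youth dependency ratio: 39.3
Total dependency ratio: 51.8

Youth dependency ratio = 27.1 / 68.9 × 100 = 39.3
Total dependency ratio = (27.1 + 8.6) / 68.9 × 100 = 35.7 / 68.9 × 100 = 51.8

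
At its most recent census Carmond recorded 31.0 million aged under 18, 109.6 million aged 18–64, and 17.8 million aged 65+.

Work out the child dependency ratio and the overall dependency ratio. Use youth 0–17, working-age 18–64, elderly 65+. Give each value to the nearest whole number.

Youth dependency ratio: 28
Total dependency ratio: 45

Youth dependency ratio = 31.0 / 109.6 × 100 = 28
Total dependency ratio = (31.0 + 17.8) / 109.6 × 100 = 48.8 / 109.6 × 100 = 45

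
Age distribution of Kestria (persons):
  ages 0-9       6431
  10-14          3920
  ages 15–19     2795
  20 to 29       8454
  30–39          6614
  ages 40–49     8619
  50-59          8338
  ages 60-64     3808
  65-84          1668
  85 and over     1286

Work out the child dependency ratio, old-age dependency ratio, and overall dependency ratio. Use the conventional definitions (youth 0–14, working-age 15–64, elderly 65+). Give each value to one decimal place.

Youth dependency ratio: 26.8
Old-age dependency ratio: 7.6
Total dependency ratio: 34.4

0–14: 6431 + 3920 = 10351
15–64: 2795 + 8454 + 6614 + 8619 + 8338 + 3808 = 38628
65+: 1668 + 1286 = 2954
Youth dependency ratio = 10351 / 38628 × 100 = 26.8
Old-age dependency ratio = 2954 / 38628 × 100 = 7.6
Total dependency ratio = (10351 + 2954) / 38628 × 100 = 13305 / 38628 × 100 = 34.4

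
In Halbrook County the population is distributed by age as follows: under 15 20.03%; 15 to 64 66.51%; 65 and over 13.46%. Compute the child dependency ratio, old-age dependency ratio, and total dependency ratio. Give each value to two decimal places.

Youth dependency ratio: 30.12
Old-age dependency ratio: 20.24
Total dependency ratio: 50.35

Youth dependency ratio = 20.03 / 66.51 × 100 = 30.12
Old-age dependency ratio = 13.46 / 66.51 × 100 = 20.24
Total dependency ratio = (20.03 + 13.46) / 66.51 × 100 = 33.49 / 66.51 × 100 = 50.35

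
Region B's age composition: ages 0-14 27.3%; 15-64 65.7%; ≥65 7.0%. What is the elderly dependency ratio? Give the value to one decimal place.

Old-age dependency ratio: 10.7

Old-age dependency ratio = 7.0 / 65.7 × 100 = 10.7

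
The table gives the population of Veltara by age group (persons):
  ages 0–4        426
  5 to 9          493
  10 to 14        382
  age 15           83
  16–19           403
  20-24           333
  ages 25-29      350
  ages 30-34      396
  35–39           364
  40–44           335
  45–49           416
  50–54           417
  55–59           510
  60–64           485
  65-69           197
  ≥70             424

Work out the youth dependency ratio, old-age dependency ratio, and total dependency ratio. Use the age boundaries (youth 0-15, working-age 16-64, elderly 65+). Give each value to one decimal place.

0–15: 426 + 493 + 382 + 83 = 1,384
16–64: 403 + 333 + 350 + 396 + 364 + 335 + 416 + 417 + 510 + 485 = 4,009
65+: 197 + 424 = 621
Youth dependency ratio = 1,384 / 4,009 × 100 = 34.5
Old-age dependency ratio = 621 / 4,009 × 100 = 15.5
Total dependency ratio = (1,384 + 621) / 4,009 × 100 = 2,005 / 4,009 × 100 = 50.0

Youth dependency ratio: 34.5
Old-age dependency ratio: 15.5
Total dependency ratio: 50.0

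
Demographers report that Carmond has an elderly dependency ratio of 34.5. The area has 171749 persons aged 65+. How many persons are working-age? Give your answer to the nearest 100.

Old-age dependency ratio = elderly / working-age × 100
34.5 = 171749 / W × 100
⇒ 497800

Working-age: 497800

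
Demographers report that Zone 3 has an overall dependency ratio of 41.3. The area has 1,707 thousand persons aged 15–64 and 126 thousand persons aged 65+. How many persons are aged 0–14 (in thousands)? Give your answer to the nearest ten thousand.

Total dependency ratio = (youth + elderly) / working-age × 100
41.3 = (Y + 126) / 1,707 × 100
⇒ 580

Aged 0–14: 580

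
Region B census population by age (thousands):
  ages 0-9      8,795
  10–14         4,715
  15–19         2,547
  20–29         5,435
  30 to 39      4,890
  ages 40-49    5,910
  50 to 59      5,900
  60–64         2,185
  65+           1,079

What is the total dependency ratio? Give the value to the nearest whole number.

0–14: 8,795 + 4,715 = 13,510
15–64: 2,547 + 5,435 + 4,890 + 5,910 + 5,900 + 2,185 = 26,867
65+: 1,079
Total dependency ratio = (13,510 + 1,079) / 26,867 × 100 = 14,589 / 26,867 × 100 = 54

Total dependency ratio: 54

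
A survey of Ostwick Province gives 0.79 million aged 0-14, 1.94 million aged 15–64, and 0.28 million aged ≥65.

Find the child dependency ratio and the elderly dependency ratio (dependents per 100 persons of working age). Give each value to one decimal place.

Youth dependency ratio = 0.79 / 1.94 × 100 = 40.7
Old-age dependency ratio = 0.28 / 1.94 × 100 = 14.4

Youth dependency ratio: 40.7
Old-age dependency ratio: 14.4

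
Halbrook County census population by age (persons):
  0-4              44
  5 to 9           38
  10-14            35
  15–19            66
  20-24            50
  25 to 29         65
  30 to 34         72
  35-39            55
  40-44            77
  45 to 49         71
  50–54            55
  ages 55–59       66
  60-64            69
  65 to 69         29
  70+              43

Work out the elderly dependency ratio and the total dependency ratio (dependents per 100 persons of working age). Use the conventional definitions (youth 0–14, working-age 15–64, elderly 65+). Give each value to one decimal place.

Old-age dependency ratio: 11.1
Total dependency ratio: 29.3

0–14: 44 + 38 + 35 = 117
15–64: 66 + 50 + 65 + 72 + 55 + 77 + 71 + 55 + 66 + 69 = 646
65+: 29 + 43 = 72
Old-age dependency ratio = 72 / 646 × 100 = 11.1
Total dependency ratio = (117 + 72) / 646 × 100 = 189 / 646 × 100 = 29.3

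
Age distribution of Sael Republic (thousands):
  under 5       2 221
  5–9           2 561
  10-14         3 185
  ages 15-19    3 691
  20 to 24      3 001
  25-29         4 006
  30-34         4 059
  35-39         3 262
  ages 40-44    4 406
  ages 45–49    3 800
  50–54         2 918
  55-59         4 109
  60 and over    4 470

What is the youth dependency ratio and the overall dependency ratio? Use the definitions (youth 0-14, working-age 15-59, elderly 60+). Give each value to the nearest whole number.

Youth dependency ratio: 24
Total dependency ratio: 37

0–14: 2 221 + 2 561 + 3 185 = 7 967
15–59: 3 691 + 3 001 + 4 006 + 4 059 + 3 262 + 4 406 + 3 800 + 2 918 + 4 109 = 33 252
60+: 4 470
Youth dependency ratio = 7 967 / 33 252 × 100 = 24
Total dependency ratio = (7 967 + 4 470) / 33 252 × 100 = 12 437 / 33 252 × 100 = 37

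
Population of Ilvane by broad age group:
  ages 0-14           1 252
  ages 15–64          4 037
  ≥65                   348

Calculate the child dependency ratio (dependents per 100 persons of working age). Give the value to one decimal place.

Youth dependency ratio = 1 252 / 4 037 × 100 = 31.0

Youth dependency ratio: 31.0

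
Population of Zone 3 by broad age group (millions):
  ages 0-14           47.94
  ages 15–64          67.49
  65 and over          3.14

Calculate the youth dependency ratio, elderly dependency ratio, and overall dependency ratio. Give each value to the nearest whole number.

Youth dependency ratio: 71
Old-age dependency ratio: 5
Total dependency ratio: 76

Youth dependency ratio = 47.94 / 67.49 × 100 = 71
Old-age dependency ratio = 3.14 / 67.49 × 100 = 5
Total dependency ratio = (47.94 + 3.14) / 67.49 × 100 = 51.08 / 67.49 × 100 = 76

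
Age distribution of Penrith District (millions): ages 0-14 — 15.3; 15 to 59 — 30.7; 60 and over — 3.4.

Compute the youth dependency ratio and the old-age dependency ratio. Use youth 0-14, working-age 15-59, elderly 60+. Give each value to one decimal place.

Youth dependency ratio: 49.8
Old-age dependency ratio: 11.1

Youth dependency ratio = 15.3 / 30.7 × 100 = 49.8
Old-age dependency ratio = 3.4 / 30.7 × 100 = 11.1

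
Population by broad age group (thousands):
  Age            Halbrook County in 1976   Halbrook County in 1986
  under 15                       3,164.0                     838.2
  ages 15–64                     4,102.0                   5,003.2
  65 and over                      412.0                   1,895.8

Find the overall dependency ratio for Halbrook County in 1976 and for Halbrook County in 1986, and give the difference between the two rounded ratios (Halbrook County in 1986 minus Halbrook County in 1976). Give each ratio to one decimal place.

Halbrook County in 1976: 87.2
Halbrook County in 1986: 54.6
Difference: -32.6

Halbrook County in 1976: (3,164.0 + 412.0) / 4,102.0 × 100 = 3,576.0 / 4,102.0 × 100 = 87.2
Halbrook County in 1986: (838.2 + 1,895.8) / 5,003.2 × 100 = 2,734.0 / 5,003.2 × 100 = 54.6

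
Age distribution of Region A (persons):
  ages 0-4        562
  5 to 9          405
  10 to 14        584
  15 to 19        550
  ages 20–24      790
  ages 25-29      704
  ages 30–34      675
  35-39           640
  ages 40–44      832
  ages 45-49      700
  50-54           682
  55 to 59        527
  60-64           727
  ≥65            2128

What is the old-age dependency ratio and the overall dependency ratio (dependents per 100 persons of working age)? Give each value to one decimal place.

Old-age dependency ratio: 31.2
Total dependency ratio: 53.9

0–14: 562 + 405 + 584 = 1551
15–64: 550 + 790 + 704 + 675 + 640 + 832 + 700 + 682 + 527 + 727 = 6827
65+: 2128
Old-age dependency ratio = 2128 / 6827 × 100 = 31.2
Total dependency ratio = (1551 + 2128) / 6827 × 100 = 3679 / 6827 × 100 = 53.9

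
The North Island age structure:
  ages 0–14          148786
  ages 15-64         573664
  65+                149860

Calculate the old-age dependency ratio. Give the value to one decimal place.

Old-age dependency ratio: 26.1

Old-age dependency ratio = 149860 / 573664 × 100 = 26.1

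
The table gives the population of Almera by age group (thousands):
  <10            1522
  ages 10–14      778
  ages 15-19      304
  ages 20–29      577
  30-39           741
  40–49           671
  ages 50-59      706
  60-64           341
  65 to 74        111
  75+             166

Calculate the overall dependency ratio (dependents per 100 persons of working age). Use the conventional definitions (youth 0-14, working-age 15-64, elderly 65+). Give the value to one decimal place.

0–14: 1522 + 778 = 2300
15–64: 304 + 577 + 741 + 671 + 706 + 341 = 3340
65+: 111 + 166 = 277
Total dependency ratio = (2300 + 277) / 3340 × 100 = 2577 / 3340 × 100 = 77.2

Total dependency ratio: 77.2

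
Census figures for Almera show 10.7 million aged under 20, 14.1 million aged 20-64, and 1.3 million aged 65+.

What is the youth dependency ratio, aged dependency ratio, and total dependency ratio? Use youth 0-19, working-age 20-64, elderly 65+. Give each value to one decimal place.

Youth dependency ratio = 10.7 / 14.1 × 100 = 75.9
Old-age dependency ratio = 1.3 / 14.1 × 100 = 9.2
Total dependency ratio = (10.7 + 1.3) / 14.1 × 100 = 12.0 / 14.1 × 100 = 85.1

Youth dependency ratio: 75.9
Old-age dependency ratio: 9.2
Total dependency ratio: 85.1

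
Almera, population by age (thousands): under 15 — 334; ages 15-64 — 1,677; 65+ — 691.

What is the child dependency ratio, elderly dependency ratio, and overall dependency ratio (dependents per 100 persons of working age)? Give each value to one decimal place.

Youth dependency ratio = 334 / 1,677 × 100 = 19.9
Old-age dependency ratio = 691 / 1,677 × 100 = 41.2
Total dependency ratio = (334 + 691) / 1,677 × 100 = 1,025 / 1,677 × 100 = 61.1

Youth dependency ratio: 19.9
Old-age dependency ratio: 41.2
Total dependency ratio: 61.1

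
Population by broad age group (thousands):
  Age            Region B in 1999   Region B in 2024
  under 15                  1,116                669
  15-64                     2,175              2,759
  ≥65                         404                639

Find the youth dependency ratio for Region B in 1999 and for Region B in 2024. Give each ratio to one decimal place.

Region B in 1999: 1,116 / 2,175 × 100 = 51.3
Region B in 2024: 669 / 2,759 × 100 = 24.2

Region B in 1999: 51.3
Region B in 2024: 24.2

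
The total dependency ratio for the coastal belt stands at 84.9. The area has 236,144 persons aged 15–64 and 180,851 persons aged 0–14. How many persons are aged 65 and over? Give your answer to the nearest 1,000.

Aged 65 and over: 20,000

Total dependency ratio = (youth + elderly) / working-age × 100
84.9 = (180,851 + E) / 236,144 × 100
⇒ 20,000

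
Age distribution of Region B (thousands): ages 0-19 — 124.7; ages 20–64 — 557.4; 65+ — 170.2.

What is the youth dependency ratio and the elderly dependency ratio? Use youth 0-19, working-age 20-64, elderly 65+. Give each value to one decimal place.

Youth dependency ratio = 124.7 / 557.4 × 100 = 22.4
Old-age dependency ratio = 170.2 / 557.4 × 100 = 30.5

Youth dependency ratio: 22.4
Old-age dependency ratio: 30.5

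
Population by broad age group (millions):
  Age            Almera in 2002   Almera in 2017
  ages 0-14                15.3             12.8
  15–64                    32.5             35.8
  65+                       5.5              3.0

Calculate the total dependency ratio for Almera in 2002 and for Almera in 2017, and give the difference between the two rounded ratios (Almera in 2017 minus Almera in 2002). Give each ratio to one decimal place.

Almera in 2002: (15.3 + 5.5) / 32.5 × 100 = 20.8 / 32.5 × 100 = 64.0
Almera in 2017: (12.8 + 3.0) / 35.8 × 100 = 15.8 / 35.8 × 100 = 44.1

Almera in 2002: 64.0
Almera in 2017: 44.1
Difference: -19.9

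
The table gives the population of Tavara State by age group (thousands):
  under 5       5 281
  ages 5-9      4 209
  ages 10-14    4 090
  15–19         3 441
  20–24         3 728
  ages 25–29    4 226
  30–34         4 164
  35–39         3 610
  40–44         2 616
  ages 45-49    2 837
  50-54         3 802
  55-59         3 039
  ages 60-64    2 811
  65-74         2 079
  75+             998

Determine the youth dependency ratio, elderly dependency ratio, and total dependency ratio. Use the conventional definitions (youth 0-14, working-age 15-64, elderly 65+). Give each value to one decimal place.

Youth dependency ratio: 39.6
Old-age dependency ratio: 9.0
Total dependency ratio: 48.6

0–14: 5 281 + 4 209 + 4 090 = 13 580
15–64: 3 441 + 3 728 + 4 226 + 4 164 + 3 610 + 2 616 + 2 837 + 3 802 + 3 039 + 2 811 = 34 274
65+: 2 079 + 998 = 3 077
Youth dependency ratio = 13 580 / 34 274 × 100 = 39.6
Old-age dependency ratio = 3 077 / 34 274 × 100 = 9.0
Total dependency ratio = (13 580 + 3 077) / 34 274 × 100 = 16 657 / 34 274 × 100 = 48.6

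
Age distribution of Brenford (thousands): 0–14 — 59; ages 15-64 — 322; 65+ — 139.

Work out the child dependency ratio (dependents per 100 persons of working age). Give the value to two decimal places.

Youth dependency ratio: 18.32

Youth dependency ratio = 59 / 322 × 100 = 18.32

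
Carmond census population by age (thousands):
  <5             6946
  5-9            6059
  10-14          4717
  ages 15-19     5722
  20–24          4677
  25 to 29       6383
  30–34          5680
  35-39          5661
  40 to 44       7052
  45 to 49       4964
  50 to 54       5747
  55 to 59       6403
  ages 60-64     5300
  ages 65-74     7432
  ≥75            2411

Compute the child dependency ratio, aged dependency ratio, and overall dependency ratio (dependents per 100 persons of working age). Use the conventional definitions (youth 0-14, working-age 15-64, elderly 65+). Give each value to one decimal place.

Youth dependency ratio: 30.8
Old-age dependency ratio: 17.1
Total dependency ratio: 47.9

0–14: 6946 + 6059 + 4717 = 17722
15–64: 5722 + 4677 + 6383 + 5680 + 5661 + 7052 + 4964 + 5747 + 6403 + 5300 = 57589
65+: 7432 + 2411 = 9843
Youth dependency ratio = 17722 / 57589 × 100 = 30.8
Old-age dependency ratio = 9843 / 57589 × 100 = 17.1
Total dependency ratio = (17722 + 9843) / 57589 × 100 = 27565 / 57589 × 100 = 47.9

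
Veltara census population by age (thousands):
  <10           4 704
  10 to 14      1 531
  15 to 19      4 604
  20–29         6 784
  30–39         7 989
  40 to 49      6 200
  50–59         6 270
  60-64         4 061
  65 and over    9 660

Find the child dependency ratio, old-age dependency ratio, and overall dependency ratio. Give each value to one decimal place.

Youth dependency ratio: 17.4
Old-age dependency ratio: 26.9
Total dependency ratio: 44.3

0–14: 4 704 + 1 531 = 6 235
15–64: 4 604 + 6 784 + 7 989 + 6 200 + 6 270 + 4 061 = 35 908
65+: 9 660
Youth dependency ratio = 6 235 / 35 908 × 100 = 17.4
Old-age dependency ratio = 9 660 / 35 908 × 100 = 26.9
Total dependency ratio = (6 235 + 9 660) / 35 908 × 100 = 15 895 / 35 908 × 100 = 44.3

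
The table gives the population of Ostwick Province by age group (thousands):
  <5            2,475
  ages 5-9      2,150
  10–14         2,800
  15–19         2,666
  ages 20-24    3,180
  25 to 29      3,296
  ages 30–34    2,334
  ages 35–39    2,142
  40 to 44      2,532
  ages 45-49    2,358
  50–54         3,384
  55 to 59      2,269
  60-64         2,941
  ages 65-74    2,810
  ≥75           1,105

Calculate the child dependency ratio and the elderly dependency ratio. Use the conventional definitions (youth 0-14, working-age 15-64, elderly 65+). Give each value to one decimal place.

Youth dependency ratio: 27.4
Old-age dependency ratio: 14.4

0–14: 2,475 + 2,150 + 2,800 = 7,425
15–64: 2,666 + 3,180 + 3,296 + 2,334 + 2,142 + 2,532 + 2,358 + 3,384 + 2,269 + 2,941 = 27,102
65+: 2,810 + 1,105 = 3,915
Youth dependency ratio = 7,425 / 27,102 × 100 = 27.4
Old-age dependency ratio = 3,915 / 27,102 × 100 = 14.4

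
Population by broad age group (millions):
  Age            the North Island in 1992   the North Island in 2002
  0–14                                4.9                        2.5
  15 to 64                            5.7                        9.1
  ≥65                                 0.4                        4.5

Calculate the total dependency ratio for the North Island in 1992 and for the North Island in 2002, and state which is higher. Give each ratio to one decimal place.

the North Island in 1992: (4.9 + 0.4) / 5.7 × 100 = 5.3 / 5.7 × 100 = 93.0
the North Island in 2002: (2.5 + 4.5) / 9.1 × 100 = 7.0 / 9.1 × 100 = 76.9

the North Island in 1992: 93.0
the North Island in 2002: 76.9
Higher: the North Island in 1992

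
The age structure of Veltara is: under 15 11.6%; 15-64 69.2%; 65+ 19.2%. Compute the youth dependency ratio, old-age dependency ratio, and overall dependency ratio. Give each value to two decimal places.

Youth dependency ratio = 11.6 / 69.2 × 100 = 16.76
Old-age dependency ratio = 19.2 / 69.2 × 100 = 27.75
Total dependency ratio = (11.6 + 19.2) / 69.2 × 100 = 30.8 / 69.2 × 100 = 44.51

Youth dependency ratio: 16.76
Old-age dependency ratio: 27.75
Total dependency ratio: 44.51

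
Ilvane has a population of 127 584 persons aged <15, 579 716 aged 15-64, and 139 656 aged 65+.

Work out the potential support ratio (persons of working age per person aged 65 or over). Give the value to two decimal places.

Potential support ratio = 579 716 / 139 656 = 4.15

Potential support ratio: 4.15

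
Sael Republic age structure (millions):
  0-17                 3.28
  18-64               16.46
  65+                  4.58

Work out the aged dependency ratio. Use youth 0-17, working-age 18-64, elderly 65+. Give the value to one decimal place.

Old-age dependency ratio: 27.8

Old-age dependency ratio = 4.58 / 16.46 × 100 = 27.8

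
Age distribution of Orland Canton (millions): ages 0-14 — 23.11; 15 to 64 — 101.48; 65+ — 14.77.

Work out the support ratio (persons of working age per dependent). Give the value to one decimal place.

Support ratio = 101.48 / (23.11 + 14.77) = 101.48 / 37.88 = 2.7

Support ratio: 2.7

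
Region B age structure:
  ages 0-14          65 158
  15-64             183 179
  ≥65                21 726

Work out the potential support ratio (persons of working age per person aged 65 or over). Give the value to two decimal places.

Potential support ratio: 8.43

Potential support ratio = 183 179 / 21 726 = 8.43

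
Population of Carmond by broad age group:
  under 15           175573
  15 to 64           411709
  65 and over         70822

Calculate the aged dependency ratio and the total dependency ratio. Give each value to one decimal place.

Old-age dependency ratio: 17.2
Total dependency ratio: 59.8

Old-age dependency ratio = 70822 / 411709 × 100 = 17.2
Total dependency ratio = (175573 + 70822) / 411709 × 100 = 246395 / 411709 × 100 = 59.8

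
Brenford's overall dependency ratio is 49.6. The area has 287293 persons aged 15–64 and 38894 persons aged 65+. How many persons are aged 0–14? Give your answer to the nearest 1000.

Total dependency ratio = (youth + elderly) / working-age × 100
49.6 = (Y + 38894) / 287293 × 100
⇒ 104000

Aged 0–14: 104000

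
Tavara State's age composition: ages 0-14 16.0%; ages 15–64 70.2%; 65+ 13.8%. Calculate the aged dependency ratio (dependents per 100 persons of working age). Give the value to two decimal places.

Old-age dependency ratio = 13.8 / 70.2 × 100 = 19.66

Old-age dependency ratio: 19.66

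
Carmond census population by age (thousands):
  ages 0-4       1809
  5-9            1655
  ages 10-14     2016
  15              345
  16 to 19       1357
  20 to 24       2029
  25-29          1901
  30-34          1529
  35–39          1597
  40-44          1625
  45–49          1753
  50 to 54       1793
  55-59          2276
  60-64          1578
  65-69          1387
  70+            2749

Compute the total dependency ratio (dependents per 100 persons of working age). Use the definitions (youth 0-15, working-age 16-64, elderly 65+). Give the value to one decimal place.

Total dependency ratio: 57.1

0–15: 1809 + 1655 + 2016 + 345 = 5825
16–64: 1357 + 2029 + 1901 + 1529 + 1597 + 1625 + 1753 + 1793 + 2276 + 1578 = 17438
65+: 1387 + 2749 = 4136
Total dependency ratio = (5825 + 4136) / 17438 × 100 = 9961 / 17438 × 100 = 57.1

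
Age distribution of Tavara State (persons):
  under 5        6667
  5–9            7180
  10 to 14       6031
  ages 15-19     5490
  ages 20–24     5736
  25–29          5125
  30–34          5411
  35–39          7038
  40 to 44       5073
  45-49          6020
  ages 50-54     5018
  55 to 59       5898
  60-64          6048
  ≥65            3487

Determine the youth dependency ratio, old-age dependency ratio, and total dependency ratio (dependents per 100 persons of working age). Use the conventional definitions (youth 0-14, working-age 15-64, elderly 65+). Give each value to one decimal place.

Youth dependency ratio: 35.0
Old-age dependency ratio: 6.1
Total dependency ratio: 41.1

0–14: 6667 + 7180 + 6031 = 19878
15–64: 5490 + 5736 + 5125 + 5411 + 7038 + 5073 + 6020 + 5018 + 5898 + 6048 = 56857
65+: 3487
Youth dependency ratio = 19878 / 56857 × 100 = 35.0
Old-age dependency ratio = 3487 / 56857 × 100 = 6.1
Total dependency ratio = (19878 + 3487) / 56857 × 100 = 23365 / 56857 × 100 = 41.1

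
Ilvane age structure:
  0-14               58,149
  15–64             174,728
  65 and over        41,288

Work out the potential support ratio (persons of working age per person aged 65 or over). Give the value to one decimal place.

Potential support ratio: 4.2

Potential support ratio = 174,728 / 41,288 = 4.2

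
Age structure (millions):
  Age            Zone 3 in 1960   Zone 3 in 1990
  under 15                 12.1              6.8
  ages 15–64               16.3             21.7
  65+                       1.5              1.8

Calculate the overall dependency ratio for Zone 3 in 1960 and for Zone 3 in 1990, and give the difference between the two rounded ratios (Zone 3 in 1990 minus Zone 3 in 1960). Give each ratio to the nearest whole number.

Zone 3 in 1960: (12.1 + 1.5) / 16.3 × 100 = 13.6 / 16.3 × 100 = 83
Zone 3 in 1990: (6.8 + 1.8) / 21.7 × 100 = 8.6 / 21.7 × 100 = 40

Zone 3 in 1960: 83
Zone 3 in 1990: 40
Difference: -43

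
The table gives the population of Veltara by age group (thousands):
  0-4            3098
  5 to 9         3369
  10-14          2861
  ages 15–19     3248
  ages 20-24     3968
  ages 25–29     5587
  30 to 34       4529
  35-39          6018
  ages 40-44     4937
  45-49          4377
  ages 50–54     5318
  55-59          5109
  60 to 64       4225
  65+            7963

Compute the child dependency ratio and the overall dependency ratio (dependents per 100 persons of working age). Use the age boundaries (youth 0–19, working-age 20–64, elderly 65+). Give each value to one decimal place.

0–19: 3098 + 3369 + 2861 + 3248 = 12576
20–64: 3968 + 5587 + 4529 + 6018 + 4937 + 4377 + 5318 + 5109 + 4225 = 44068
65+: 7963
Youth dependency ratio = 12576 / 44068 × 100 = 28.5
Total dependency ratio = (12576 + 7963) / 44068 × 100 = 20539 / 44068 × 100 = 46.6

Youth dependency ratio: 28.5
Total dependency ratio: 46.6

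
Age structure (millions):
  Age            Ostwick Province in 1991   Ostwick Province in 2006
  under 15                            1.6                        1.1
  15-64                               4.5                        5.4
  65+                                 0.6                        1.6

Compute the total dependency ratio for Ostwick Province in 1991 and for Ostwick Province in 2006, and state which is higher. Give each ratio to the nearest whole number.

Ostwick Province in 1991: 49
Ostwick Province in 2006: 50
Higher: Ostwick Province in 2006

Ostwick Province in 1991: (1.6 + 0.6) / 4.5 × 100 = 2.2 / 4.5 × 100 = 49
Ostwick Province in 2006: (1.1 + 1.6) / 5.4 × 100 = 2.7 / 5.4 × 100 = 50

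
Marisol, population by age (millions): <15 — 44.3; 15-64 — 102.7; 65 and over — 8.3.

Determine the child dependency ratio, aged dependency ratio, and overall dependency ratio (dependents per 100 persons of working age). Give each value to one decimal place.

Youth dependency ratio = 44.3 / 102.7 × 100 = 43.1
Old-age dependency ratio = 8.3 / 102.7 × 100 = 8.1
Total dependency ratio = (44.3 + 8.3) / 102.7 × 100 = 52.6 / 102.7 × 100 = 51.2

Youth dependency ratio: 43.1
Old-age dependency ratio: 8.1
Total dependency ratio: 51.2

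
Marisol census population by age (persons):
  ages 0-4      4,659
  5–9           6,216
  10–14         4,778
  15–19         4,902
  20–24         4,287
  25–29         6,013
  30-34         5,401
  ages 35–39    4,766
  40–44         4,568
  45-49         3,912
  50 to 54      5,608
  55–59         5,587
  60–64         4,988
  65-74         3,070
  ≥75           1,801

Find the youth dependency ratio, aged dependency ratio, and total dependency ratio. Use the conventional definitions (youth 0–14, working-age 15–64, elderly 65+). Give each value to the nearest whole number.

Youth dependency ratio: 31
Old-age dependency ratio: 10
Total dependency ratio: 41

0–14: 4,659 + 6,216 + 4,778 = 15,653
15–64: 4,902 + 4,287 + 6,013 + 5,401 + 4,766 + 4,568 + 3,912 + 5,608 + 5,587 + 4,988 = 50,032
65+: 3,070 + 1,801 = 4,871
Youth dependency ratio = 15,653 / 50,032 × 100 = 31
Old-age dependency ratio = 4,871 / 50,032 × 100 = 10
Total dependency ratio = (15,653 + 4,871) / 50,032 × 100 = 20,524 / 50,032 × 100 = 41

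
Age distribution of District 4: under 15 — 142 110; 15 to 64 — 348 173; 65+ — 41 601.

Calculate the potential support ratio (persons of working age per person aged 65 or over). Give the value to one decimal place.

Potential support ratio: 8.4

Potential support ratio = 348 173 / 41 601 = 8.4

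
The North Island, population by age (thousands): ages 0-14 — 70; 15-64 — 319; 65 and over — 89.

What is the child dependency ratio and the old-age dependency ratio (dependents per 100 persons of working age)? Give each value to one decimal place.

Youth dependency ratio: 21.9
Old-age dependency ratio: 27.9

Youth dependency ratio = 70 / 319 × 100 = 21.9
Old-age dependency ratio = 89 / 319 × 100 = 27.9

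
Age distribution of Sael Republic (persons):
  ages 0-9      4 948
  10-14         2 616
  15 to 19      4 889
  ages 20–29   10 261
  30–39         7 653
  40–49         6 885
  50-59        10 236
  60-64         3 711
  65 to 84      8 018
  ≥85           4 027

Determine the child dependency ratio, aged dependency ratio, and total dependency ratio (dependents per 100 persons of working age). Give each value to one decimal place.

Youth dependency ratio: 17.3
Old-age dependency ratio: 27.6
Total dependency ratio: 44.9

0–14: 4 948 + 2 616 = 7 564
15–64: 4 889 + 10 261 + 7 653 + 6 885 + 10 236 + 3 711 = 43 635
65+: 8 018 + 4 027 = 12 045
Youth dependency ratio = 7 564 / 43 635 × 100 = 17.3
Old-age dependency ratio = 12 045 / 43 635 × 100 = 27.6
Total dependency ratio = (7 564 + 12 045) / 43 635 × 100 = 19 609 / 43 635 × 100 = 44.9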